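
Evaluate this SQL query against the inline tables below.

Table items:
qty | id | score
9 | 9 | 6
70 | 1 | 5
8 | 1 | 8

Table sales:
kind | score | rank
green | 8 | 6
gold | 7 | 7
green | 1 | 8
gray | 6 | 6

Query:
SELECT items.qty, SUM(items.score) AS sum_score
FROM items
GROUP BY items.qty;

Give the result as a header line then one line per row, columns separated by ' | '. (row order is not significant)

After GROUP BY (3 rows):
items.qty | sum_score
9 | 6
70 | 5
8 | 8

== RESULT ==
items.qty | sum_score
9 | 6
70 | 5
8 | 8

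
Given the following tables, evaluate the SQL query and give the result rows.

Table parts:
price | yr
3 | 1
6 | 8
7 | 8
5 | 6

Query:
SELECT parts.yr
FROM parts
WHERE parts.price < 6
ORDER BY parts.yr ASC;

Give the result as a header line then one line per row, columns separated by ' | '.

== RESULT ==
parts.yr
1
6

Derivation:
After WHERE (2 rows):
parts.price | parts.yr
3 | 1
5 | 6
After SELECT (2 rows):
parts.yr
1
6
After ORDER BY (2 rows):
parts.yr
1
6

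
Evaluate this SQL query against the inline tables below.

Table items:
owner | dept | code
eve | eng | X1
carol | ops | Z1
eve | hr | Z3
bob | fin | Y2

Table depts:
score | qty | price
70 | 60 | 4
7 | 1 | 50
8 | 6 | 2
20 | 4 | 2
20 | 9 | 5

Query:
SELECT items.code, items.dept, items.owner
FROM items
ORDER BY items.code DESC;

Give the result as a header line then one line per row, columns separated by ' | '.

== RESULT ==
items.code | items.dept | items.owner
Z3 | hr | eve
Z1 | ops | carol
Y2 | fin | bob
X1 | eng | eve

Derivation:
After SELECT (4 rows):
items.code | items.dept | items.owner
X1 | eng | eve
Z1 | ops | carol
Z3 | hr | eve
Y2 | fin | bob
After ORDER BY (4 rows):
items.code | items.dept | items.owner
Z3 | hr | eve
Z1 | ops | carol
Y2 | fin | bob
X1 | eng | eve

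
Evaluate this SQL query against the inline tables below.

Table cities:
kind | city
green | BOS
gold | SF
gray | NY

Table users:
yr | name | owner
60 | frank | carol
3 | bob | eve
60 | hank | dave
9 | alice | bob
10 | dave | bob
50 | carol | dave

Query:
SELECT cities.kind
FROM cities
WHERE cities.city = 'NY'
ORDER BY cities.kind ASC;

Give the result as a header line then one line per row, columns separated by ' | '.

== RESULT ==
cities.kind
gray

Derivation:
After WHERE (1 rows):
cities.kind | cities.city
gray | NY
After SELECT (1 rows):
cities.kind
gray
After ORDER BY (1 rows):
cities.kind
gray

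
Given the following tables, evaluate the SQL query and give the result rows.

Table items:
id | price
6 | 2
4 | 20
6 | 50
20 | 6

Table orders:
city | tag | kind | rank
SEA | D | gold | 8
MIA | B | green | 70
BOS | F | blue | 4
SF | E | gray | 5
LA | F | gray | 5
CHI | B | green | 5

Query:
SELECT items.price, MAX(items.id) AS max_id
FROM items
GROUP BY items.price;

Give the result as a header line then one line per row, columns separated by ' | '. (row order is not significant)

After GROUP BY (4 rows):
items.price | max_id
2 | 6
20 | 4
50 | 6
6 | 20

== RESULT ==
items.price | max_id
2 | 6
20 | 4
50 | 6
6 | 20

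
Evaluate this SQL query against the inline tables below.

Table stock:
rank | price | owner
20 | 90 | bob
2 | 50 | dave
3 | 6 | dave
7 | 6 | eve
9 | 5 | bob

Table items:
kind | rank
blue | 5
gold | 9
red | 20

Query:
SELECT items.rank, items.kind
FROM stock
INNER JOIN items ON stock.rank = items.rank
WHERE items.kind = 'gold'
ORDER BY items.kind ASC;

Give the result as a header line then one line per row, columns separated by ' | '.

After JOIN items (2 rows):
stock.rank | stock.price | stock.owner | items.kind | items.rank
20 | 90 | bob | red | 20
9 | 5 | bob | gold | 9
After WHERE (1 rows):
stock.rank | stock.price | stock.owner | items.kind | items.rank
9 | 5 | bob | gold | 9
After SELECT (1 rows):
items.rank | items.kind
9 | gold
After ORDER BY (1 rows):
items.rank | items.kind
9 | gold

== RESULT ==
items.rank | items.kind
9 | gold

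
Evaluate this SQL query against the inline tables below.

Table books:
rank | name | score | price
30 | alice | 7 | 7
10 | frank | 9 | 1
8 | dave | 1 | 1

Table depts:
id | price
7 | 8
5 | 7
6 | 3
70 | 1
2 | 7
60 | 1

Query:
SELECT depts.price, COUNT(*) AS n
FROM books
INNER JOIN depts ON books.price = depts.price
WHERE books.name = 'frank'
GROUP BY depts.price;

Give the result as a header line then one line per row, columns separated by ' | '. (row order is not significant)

== RESULT ==
depts.price | n
1 | 2

Derivation:
After JOIN depts (6 rows):
books.rank | books.name | books.score | books.price | depts.id | depts.price
30 | alice | 7 | 7 | 5 | 7
30 | alice | 7 | 7 | 2 | 7
10 | frank | 9 | 1 | 70 | 1
10 | frank | 9 | 1 | 60 | 1
8 | dave | 1 | 1 | 70 | 1
8 | dave | 1 | 1 | 60 | 1
After WHERE (2 rows):
books.rank | books.name | books.score | books.price | depts.id | depts.price
10 | frank | 9 | 1 | 70 | 1
10 | frank | 9 | 1 | 60 | 1
After GROUP BY (1 rows):
depts.price | n
1 | 2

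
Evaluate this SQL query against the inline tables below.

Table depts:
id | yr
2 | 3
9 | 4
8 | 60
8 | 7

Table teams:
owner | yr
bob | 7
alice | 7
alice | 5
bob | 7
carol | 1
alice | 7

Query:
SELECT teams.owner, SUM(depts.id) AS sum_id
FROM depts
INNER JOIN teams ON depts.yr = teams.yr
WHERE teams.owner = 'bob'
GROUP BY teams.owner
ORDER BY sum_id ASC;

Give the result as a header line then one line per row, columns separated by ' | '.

After JOIN teams (4 rows):
depts.id | depts.yr | teams.owner | teams.yr
8 | 7 | bob | 7
8 | 7 | alice | 7
8 | 7 | bob | 7
8 | 7 | alice | 7
After WHERE (2 rows):
depts.id | depts.yr | teams.owner | teams.yr
8 | 7 | bob | 7
8 | 7 | bob | 7
After GROUP BY (1 rows):
teams.owner | sum_id
bob | 16
After ORDER BY (1 rows):
teams.owner | sum_id
bob | 16

== RESULT ==
teams.owner | sum_id
bob | 16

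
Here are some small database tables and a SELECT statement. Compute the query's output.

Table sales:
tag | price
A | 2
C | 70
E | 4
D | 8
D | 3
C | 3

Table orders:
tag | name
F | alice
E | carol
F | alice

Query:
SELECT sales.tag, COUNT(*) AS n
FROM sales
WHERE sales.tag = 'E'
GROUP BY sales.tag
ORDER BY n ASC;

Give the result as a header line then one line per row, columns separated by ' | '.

After WHERE (1 rows):
sales.tag | sales.price
E | 4
After GROUP BY (1 rows):
sales.tag | n
E | 1
After ORDER BY (1 rows):
sales.tag | n
E | 1

== RESULT ==
sales.tag | n
E | 1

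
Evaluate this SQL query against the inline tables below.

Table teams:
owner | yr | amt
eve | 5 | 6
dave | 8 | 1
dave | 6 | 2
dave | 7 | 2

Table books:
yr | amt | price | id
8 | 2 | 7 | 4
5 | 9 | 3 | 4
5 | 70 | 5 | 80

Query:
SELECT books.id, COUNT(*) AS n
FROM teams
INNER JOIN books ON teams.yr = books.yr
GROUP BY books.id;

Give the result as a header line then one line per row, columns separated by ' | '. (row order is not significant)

After JOIN books (3 rows):
teams.owner | teams.yr | teams.amt | books.yr | books.amt | books.price | books.id
eve | 5 | 6 | 5 | 9 | 3 | 4
eve | 5 | 6 | 5 | 70 | 5 | 80
dave | 8 | 1 | 8 | 2 | 7 | 4
After GROUP BY (2 rows):
books.id | n
4 | 2
80 | 1

== RESULT ==
books.id | n
4 | 2
80 | 1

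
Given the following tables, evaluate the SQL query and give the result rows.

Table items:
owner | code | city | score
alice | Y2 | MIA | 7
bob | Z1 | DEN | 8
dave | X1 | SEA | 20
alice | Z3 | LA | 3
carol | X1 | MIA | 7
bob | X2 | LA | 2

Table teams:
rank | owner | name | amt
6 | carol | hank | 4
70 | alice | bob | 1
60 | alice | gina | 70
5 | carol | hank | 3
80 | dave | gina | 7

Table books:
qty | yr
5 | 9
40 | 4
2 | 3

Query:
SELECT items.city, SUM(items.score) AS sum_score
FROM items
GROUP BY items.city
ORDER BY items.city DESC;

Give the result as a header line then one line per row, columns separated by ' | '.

After GROUP BY (4 rows):
items.city | sum_score
MIA | 14
DEN | 8
SEA | 20
LA | 5
After ORDER BY (4 rows):
items.city | sum_score
SEA | 20
MIA | 14
LA | 5
DEN | 8

== RESULT ==
items.city | sum_score
SEA | 20
MIA | 14
LA | 5
DEN | 8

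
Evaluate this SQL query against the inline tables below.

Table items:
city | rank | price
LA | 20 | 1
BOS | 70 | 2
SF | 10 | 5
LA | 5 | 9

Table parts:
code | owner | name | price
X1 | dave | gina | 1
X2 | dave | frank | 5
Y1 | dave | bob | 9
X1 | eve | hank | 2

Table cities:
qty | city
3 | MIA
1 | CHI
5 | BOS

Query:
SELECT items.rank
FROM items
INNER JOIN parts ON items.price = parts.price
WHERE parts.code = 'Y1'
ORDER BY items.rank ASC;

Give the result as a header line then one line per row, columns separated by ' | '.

After JOIN parts (4 rows):
items.city | items.rank | items.price | parts.code | parts.owner | parts.name | parts.price
LA | 20 | 1 | X1 | dave | gina | 1
BOS | 70 | 2 | X1 | eve | hank | 2
SF | 10 | 5 | X2 | dave | frank | 5
LA | 5 | 9 | Y1 | dave | bob | 9
After WHERE (1 rows):
items.city | items.rank | items.price | parts.code | parts.owner | parts.name | parts.price
LA | 5 | 9 | Y1 | dave | bob | 9
After SELECT (1 rows):
items.rank
5
After ORDER BY (1 rows):
items.rank
5

== RESULT ==
items.rank
5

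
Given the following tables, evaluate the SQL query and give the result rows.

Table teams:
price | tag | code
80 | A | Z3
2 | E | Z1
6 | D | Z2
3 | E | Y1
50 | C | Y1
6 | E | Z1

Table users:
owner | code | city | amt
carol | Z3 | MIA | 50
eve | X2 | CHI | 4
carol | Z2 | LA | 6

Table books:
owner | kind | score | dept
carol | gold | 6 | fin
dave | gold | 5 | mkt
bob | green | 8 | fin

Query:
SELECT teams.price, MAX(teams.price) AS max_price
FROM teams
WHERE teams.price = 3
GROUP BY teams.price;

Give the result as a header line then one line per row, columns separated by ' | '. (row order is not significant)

== RESULT ==
teams.price | max_price
3 | 3

Derivation:
After WHERE (1 rows):
teams.price | teams.tag | teams.code
3 | E | Y1
After GROUP BY (1 rows):
teams.price | max_price
3 | 3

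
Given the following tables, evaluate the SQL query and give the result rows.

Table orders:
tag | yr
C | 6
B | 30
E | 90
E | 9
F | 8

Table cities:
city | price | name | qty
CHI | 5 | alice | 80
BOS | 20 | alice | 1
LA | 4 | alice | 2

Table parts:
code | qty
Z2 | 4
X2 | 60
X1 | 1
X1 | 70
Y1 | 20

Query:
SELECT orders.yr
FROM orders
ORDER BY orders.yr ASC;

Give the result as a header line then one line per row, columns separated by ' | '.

After SELECT (5 rows):
orders.yr
6
30
90
9
8
After ORDER BY (5 rows):
orders.yr
6
8
9
30
90

== RESULT ==
orders.yr
6
8
9
30
90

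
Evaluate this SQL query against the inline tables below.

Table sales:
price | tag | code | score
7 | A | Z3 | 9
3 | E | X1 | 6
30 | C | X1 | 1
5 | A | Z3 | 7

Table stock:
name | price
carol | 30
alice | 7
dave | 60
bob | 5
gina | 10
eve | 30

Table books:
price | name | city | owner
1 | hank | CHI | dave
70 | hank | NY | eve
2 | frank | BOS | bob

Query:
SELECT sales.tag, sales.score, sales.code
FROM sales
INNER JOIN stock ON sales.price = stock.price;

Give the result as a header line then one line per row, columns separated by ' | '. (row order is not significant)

After JOIN stock (4 rows):
sales.price | sales.tag | sales.code | sales.score | stock.name | stock.price
7 | A | Z3 | 9 | alice | 7
30 | C | X1 | 1 | carol | 30
30 | C | X1 | 1 | eve | 30
5 | A | Z3 | 7 | bob | 5
After SELECT (4 rows):
sales.tag | sales.score | sales.code
A | 9 | Z3
C | 1 | X1
C | 1 | X1
A | 7 | Z3

== RESULT ==
sales.tag | sales.score | sales.code
A | 9 | Z3
C | 1 | X1
C | 1 | X1
A | 7 | Z3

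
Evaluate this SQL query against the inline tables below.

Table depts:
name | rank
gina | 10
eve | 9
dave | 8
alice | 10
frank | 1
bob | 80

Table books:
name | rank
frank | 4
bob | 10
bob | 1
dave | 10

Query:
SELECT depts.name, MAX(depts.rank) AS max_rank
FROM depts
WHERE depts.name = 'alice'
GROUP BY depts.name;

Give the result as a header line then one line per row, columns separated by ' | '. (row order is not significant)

== RESULT ==
depts.name | max_rank
alice | 10

Derivation:
After WHERE (1 rows):
depts.name | depts.rank
alice | 10
After GROUP BY (1 rows):
depts.name | max_rank
alice | 10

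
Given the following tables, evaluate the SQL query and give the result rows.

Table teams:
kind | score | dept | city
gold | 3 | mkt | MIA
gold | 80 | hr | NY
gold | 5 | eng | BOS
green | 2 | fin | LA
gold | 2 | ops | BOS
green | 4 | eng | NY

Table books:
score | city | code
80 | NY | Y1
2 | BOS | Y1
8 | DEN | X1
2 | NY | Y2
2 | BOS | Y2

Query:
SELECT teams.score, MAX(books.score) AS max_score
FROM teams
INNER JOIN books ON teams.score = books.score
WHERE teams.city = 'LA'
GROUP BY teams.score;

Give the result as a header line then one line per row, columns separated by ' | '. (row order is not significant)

== RESULT ==
teams.score | max_score
2 | 2

Derivation:
After JOIN books (7 rows):
teams.kind | teams.score | teams.dept | teams.city | books.score | books.city | books.code
gold | 80 | hr | NY | 80 | NY | Y1
green | 2 | fin | LA | 2 | BOS | Y1
green | 2 | fin | LA | 2 | NY | Y2
green | 2 | fin | LA | 2 | BOS | Y2
gold | 2 | ops | BOS | 2 | BOS | Y1
gold | 2 | ops | BOS | 2 | NY | Y2
gold | 2 | ops | BOS | 2 | BOS | Y2
After WHERE (3 rows):
teams.kind | teams.score | teams.dept | teams.city | books.score | books.city | books.code
green | 2 | fin | LA | 2 | BOS | Y1
green | 2 | fin | LA | 2 | NY | Y2
green | 2 | fin | LA | 2 | BOS | Y2
After GROUP BY (1 rows):
teams.score | max_score
2 | 2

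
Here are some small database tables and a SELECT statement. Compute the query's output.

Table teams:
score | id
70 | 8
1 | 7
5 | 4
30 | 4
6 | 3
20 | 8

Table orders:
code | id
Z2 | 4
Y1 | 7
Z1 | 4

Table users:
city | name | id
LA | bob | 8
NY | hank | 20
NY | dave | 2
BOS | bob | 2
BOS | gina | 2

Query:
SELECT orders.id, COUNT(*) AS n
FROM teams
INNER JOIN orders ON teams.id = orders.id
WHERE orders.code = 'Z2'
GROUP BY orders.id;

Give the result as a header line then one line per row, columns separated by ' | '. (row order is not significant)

== RESULT ==
orders.id | n
4 | 2

Derivation:
After JOIN orders (5 rows):
teams.score | teams.id | orders.code | orders.id
1 | 7 | Y1 | 7
5 | 4 | Z2 | 4
5 | 4 | Z1 | 4
30 | 4 | Z2 | 4
30 | 4 | Z1 | 4
After WHERE (2 rows):
teams.score | teams.id | orders.code | orders.id
5 | 4 | Z2 | 4
30 | 4 | Z2 | 4
After GROUP BY (1 rows):
orders.id | n
4 | 2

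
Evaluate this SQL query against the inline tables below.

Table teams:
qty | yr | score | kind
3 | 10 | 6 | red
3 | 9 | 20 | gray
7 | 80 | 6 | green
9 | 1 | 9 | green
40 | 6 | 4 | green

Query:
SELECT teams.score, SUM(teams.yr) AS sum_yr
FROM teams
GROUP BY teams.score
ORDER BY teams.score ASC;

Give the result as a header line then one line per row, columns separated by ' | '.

After GROUP BY (4 rows):
teams.score | sum_yr
6 | 90
20 | 9
9 | 1
4 | 6
After ORDER BY (4 rows):
teams.score | sum_yr
4 | 6
6 | 90
9 | 1
20 | 9

== RESULT ==
teams.score | sum_yr
4 | 6
6 | 90
9 | 1
20 | 9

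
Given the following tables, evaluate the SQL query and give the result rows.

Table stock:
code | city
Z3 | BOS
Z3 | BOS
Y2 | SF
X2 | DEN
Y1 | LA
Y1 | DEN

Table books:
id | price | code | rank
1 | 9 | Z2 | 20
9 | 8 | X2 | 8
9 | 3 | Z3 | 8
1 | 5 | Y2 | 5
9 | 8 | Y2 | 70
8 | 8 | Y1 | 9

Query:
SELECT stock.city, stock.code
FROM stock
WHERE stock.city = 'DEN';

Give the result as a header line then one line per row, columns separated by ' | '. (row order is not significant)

== RESULT ==
stock.city | stock.code
DEN | X2
DEN | Y1

Derivation:
After WHERE (2 rows):
stock.code | stock.city
X2 | DEN
Y1 | DEN
After SELECT (2 rows):
stock.city | stock.code
DEN | X2
DEN | Y1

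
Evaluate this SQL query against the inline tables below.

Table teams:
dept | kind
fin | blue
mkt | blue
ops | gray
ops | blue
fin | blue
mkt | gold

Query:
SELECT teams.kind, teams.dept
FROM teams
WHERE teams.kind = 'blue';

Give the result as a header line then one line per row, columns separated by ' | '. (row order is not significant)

== RESULT ==
teams.kind | teams.dept
blue | fin
blue | mkt
blue | ops
blue | fin

Derivation:
After WHERE (4 rows):
teams.dept | teams.kind
fin | blue
mkt | blue
ops | blue
fin | blue
After SELECT (4 rows):
teams.kind | teams.dept
blue | fin
blue | mkt
blue | ops
blue | fin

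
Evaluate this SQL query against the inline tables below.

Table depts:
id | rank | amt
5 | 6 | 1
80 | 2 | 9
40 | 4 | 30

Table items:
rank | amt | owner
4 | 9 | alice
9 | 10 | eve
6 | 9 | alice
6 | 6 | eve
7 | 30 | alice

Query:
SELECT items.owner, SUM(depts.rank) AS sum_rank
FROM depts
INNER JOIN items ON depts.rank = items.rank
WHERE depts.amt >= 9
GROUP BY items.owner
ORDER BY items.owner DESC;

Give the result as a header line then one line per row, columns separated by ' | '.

== RESULT ==
items.owner | sum_rank
alice | 4

Derivation:
After JOIN items (3 rows):
depts.id | depts.rank | depts.amt | items.rank | items.amt | items.owner
5 | 6 | 1 | 6 | 9 | alice
5 | 6 | 1 | 6 | 6 | eve
40 | 4 | 30 | 4 | 9 | alice
After WHERE (1 rows):
depts.id | depts.rank | depts.amt | items.rank | items.amt | items.owner
40 | 4 | 30 | 4 | 9 | alice
After GROUP BY (1 rows):
items.owner | sum_rank
alice | 4
After ORDER BY (1 rows):
items.owner | sum_rank
alice | 4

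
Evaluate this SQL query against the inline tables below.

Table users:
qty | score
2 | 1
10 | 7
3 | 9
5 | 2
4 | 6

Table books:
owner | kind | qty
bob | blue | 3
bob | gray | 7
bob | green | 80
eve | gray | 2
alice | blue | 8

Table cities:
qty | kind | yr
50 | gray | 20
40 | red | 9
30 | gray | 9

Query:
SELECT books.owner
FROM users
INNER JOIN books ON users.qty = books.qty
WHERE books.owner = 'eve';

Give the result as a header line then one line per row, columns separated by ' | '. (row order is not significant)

== RESULT ==
books.owner
eve

Derivation:
After JOIN books (2 rows):
users.qty | users.score | books.owner | books.kind | books.qty
2 | 1 | eve | gray | 2
3 | 9 | bob | blue | 3
After WHERE (1 rows):
users.qty | users.score | books.owner | books.kind | books.qty
2 | 1 | eve | gray | 2
After SELECT (1 rows):
books.owner
eve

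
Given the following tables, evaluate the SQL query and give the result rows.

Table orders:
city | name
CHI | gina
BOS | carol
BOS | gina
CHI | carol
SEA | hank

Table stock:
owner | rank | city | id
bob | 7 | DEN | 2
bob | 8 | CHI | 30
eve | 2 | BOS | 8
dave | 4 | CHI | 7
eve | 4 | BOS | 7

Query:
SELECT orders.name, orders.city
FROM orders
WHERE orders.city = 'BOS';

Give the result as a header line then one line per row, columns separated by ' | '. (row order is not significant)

After WHERE (2 rows):
orders.city | orders.name
BOS | carol
BOS | gina
After SELECT (2 rows):
orders.name | orders.city
carol | BOS
gina | BOS

== RESULT ==
orders.name | orders.city
carol | BOS
gina | BOS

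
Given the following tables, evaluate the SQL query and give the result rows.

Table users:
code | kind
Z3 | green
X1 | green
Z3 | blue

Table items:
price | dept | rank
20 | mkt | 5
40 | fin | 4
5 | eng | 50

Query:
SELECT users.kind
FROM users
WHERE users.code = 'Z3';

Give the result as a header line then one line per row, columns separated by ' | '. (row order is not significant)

After WHERE (2 rows):
users.code | users.kind
Z3 | green
Z3 | blue
After SELECT (2 rows):
users.kind
green
blue

== RESULT ==
users.kind
green
blue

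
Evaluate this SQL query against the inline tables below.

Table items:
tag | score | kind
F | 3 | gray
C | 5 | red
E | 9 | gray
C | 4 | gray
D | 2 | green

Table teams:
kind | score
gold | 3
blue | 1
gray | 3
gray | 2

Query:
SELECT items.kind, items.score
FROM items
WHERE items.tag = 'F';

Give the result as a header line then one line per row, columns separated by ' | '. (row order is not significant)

After WHERE (1 rows):
items.tag | items.score | items.kind
F | 3 | gray
After SELECT (1 rows):
items.kind | items.score
gray | 3

== RESULT ==
items.kind | items.score
gray | 3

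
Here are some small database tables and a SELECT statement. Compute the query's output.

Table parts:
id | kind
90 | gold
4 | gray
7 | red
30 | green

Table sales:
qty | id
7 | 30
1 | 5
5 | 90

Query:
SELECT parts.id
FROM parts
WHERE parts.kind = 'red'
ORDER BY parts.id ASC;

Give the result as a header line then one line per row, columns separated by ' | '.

== RESULT ==
parts.id
7

Derivation:
After WHERE (1 rows):
parts.id | parts.kind
7 | red
After SELECT (1 rows):
parts.id
7
After ORDER BY (1 rows):
parts.id
7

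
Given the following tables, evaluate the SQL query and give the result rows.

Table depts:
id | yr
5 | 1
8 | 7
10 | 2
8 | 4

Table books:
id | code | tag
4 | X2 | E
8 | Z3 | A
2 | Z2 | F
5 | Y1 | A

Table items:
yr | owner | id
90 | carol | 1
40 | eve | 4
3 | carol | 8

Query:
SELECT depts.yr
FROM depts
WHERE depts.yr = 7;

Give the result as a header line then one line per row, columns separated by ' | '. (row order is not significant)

== RESULT ==
depts.yr
7

Derivation:
After WHERE (1 rows):
depts.id | depts.yr
8 | 7
After SELECT (1 rows):
depts.yr
7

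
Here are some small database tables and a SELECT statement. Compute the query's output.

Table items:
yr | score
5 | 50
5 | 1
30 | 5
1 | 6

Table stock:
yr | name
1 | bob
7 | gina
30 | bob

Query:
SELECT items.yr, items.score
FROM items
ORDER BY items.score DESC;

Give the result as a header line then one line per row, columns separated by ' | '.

After SELECT (4 rows):
items.yr | items.score
5 | 50
5 | 1
30 | 5
1 | 6
After ORDER BY (4 rows):
items.yr | items.score
5 | 50
1 | 6
30 | 5
5 | 1

== RESULT ==
items.yr | items.score
5 | 50
1 | 6
30 | 5
5 | 1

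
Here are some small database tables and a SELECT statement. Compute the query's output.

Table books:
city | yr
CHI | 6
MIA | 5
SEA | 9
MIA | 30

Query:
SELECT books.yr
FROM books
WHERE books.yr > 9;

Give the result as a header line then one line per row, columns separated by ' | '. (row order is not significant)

After WHERE (1 rows):
books.city | books.yr
MIA | 30
After SELECT (1 rows):
books.yr
30

== RESULT ==
books.yr
30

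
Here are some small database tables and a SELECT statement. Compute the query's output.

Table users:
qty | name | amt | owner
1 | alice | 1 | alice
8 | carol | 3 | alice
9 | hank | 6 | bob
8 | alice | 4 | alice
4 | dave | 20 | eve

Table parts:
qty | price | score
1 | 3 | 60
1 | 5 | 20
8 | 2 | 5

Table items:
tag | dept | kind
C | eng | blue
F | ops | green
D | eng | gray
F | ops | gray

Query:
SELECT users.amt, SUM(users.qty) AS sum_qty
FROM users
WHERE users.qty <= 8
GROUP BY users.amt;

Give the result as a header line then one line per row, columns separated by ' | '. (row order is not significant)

== RESULT ==
users.amt | sum_qty
1 | 1
3 | 8
4 | 8
20 | 4

Derivation:
After WHERE (4 rows):
users.qty | users.name | users.amt | users.owner
1 | alice | 1 | alice
8 | carol | 3 | alice
8 | alice | 4 | alice
4 | dave | 20 | eve
After GROUP BY (4 rows):
users.amt | sum_qty
1 | 1
3 | 8
4 | 8
20 | 4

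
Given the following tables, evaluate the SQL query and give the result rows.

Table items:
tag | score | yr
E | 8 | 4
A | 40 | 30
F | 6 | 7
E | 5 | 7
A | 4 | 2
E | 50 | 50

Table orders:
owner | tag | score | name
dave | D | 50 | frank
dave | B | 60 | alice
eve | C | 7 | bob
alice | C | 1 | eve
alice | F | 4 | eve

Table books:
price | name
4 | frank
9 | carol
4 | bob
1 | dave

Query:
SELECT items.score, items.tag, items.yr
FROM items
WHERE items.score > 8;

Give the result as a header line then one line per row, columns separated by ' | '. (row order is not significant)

== RESULT ==
items.score | items.tag | items.yr
40 | A | 30
50 | E | 50

Derivation:
After WHERE (2 rows):
items.tag | items.score | items.yr
A | 40 | 30
E | 50 | 50
After SELECT (2 rows):
items.score | items.tag | items.yr
40 | A | 30
50 | E | 50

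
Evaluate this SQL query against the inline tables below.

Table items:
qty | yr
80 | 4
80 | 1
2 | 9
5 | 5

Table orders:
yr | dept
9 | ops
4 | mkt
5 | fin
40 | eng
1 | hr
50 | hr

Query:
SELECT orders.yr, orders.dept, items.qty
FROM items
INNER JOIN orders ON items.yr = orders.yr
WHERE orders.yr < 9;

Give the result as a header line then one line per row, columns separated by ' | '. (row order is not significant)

== RESULT ==
orders.yr | orders.dept | items.qty
4 | mkt | 80
1 | hr | 80
5 | fin | 5

Derivation:
After JOIN orders (4 rows):
items.qty | items.yr | orders.yr | orders.dept
80 | 4 | 4 | mkt
80 | 1 | 1 | hr
2 | 9 | 9 | ops
5 | 5 | 5 | fin
After WHERE (3 rows):
items.qty | items.yr | orders.yr | orders.dept
80 | 4 | 4 | mkt
80 | 1 | 1 | hr
5 | 5 | 5 | fin
After SELECT (3 rows):
orders.yr | orders.dept | items.qty
4 | mkt | 80
1 | hr | 80
5 | fin | 5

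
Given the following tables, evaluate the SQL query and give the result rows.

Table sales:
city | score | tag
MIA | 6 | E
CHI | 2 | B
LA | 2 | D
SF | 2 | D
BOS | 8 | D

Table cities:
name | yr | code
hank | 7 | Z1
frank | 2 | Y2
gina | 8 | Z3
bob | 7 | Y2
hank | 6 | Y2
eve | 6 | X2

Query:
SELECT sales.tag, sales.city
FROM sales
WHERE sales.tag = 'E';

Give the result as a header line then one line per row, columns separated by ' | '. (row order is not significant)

== RESULT ==
sales.tag | sales.city
E | MIA

Derivation:
After WHERE (1 rows):
sales.city | sales.score | sales.tag
MIA | 6 | E
After SELECT (1 rows):
sales.tag | sales.city
E | MIA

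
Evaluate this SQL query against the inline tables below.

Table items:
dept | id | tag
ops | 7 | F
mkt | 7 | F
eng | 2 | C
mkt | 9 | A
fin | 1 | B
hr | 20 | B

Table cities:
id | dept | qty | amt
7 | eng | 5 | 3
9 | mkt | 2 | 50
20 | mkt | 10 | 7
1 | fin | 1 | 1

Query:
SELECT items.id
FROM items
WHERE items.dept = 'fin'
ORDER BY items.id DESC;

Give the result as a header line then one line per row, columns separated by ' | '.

== RESULT ==
items.id
1

Derivation:
After WHERE (1 rows):
items.dept | items.id | items.tag
fin | 1 | B
After SELECT (1 rows):
items.id
1
After ORDER BY (1 rows):
items.id
1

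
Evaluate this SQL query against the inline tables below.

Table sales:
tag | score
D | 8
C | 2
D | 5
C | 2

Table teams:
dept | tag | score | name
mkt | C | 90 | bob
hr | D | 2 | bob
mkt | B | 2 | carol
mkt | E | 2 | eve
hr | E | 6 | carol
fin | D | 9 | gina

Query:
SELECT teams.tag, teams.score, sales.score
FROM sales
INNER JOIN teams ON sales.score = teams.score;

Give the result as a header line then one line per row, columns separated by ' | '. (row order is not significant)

After JOIN teams (6 rows):
sales.tag | sales.score | teams.dept | teams.tag | teams.score | teams.name
C | 2 | hr | D | 2 | bob
C | 2 | mkt | B | 2 | carol
C | 2 | mkt | E | 2 | eve
C | 2 | hr | D | 2 | bob
C | 2 | mkt | B | 2 | carol
C | 2 | mkt | E | 2 | eve
After SELECT (6 rows):
teams.tag | teams.score | sales.score
D | 2 | 2
B | 2 | 2
E | 2 | 2
D | 2 | 2
B | 2 | 2
E | 2 | 2

== RESULT ==
teams.tag | teams.score | sales.score
D | 2 | 2
B | 2 | 2
E | 2 | 2
D | 2 | 2
B | 2 | 2
E | 2 | 2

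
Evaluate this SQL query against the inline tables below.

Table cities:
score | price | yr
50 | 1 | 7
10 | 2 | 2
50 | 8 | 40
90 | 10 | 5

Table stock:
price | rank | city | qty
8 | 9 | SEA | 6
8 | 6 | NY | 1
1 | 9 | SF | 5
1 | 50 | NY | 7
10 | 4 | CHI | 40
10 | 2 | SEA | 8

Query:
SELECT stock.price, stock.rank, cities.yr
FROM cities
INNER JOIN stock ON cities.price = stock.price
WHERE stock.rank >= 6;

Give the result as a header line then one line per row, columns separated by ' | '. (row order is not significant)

== RESULT ==
stock.price | stock.rank | cities.yr
1 | 9 | 7
1 | 50 | 7
8 | 9 | 40
8 | 6 | 40

Derivation:
After JOIN stock (6 rows):
cities.score | cities.price | cities.yr | stock.price | stock.rank | stock.city | stock.qty
50 | 1 | 7 | 1 | 9 | SF | 5
50 | 1 | 7 | 1 | 50 | NY | 7
50 | 8 | 40 | 8 | 9 | SEA | 6
50 | 8 | 40 | 8 | 6 | NY | 1
90 | 10 | 5 | 10 | 4 | CHI | 40
90 | 10 | 5 | 10 | 2 | SEA | 8
After WHERE (4 rows):
cities.score | cities.price | cities.yr | stock.price | stock.rank | stock.city | stock.qty
50 | 1 | 7 | 1 | 9 | SF | 5
50 | 1 | 7 | 1 | 50 | NY | 7
50 | 8 | 40 | 8 | 9 | SEA | 6
50 | 8 | 40 | 8 | 6 | NY | 1
After SELECT (4 rows):
stock.price | stock.rank | cities.yr
1 | 9 | 7
1 | 50 | 7
8 | 9 | 40
8 | 6 | 40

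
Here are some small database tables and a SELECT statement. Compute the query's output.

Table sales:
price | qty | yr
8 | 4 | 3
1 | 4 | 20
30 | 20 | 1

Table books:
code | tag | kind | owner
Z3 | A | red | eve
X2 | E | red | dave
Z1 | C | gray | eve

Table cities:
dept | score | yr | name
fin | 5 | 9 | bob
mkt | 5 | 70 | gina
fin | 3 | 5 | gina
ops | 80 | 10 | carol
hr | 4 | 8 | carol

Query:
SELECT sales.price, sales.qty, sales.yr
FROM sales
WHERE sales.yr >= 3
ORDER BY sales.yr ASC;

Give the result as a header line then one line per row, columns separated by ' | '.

After WHERE (2 rows):
sales.price | sales.qty | sales.yr
8 | 4 | 3
1 | 4 | 20
After SELECT (2 rows):
sales.price | sales.qty | sales.yr
8 | 4 | 3
1 | 4 | 20
After ORDER BY (2 rows):
sales.price | sales.qty | sales.yr
8 | 4 | 3
1 | 4 | 20

== RESULT ==
sales.price | sales.qty | sales.yr
8 | 4 | 3
1 | 4 | 20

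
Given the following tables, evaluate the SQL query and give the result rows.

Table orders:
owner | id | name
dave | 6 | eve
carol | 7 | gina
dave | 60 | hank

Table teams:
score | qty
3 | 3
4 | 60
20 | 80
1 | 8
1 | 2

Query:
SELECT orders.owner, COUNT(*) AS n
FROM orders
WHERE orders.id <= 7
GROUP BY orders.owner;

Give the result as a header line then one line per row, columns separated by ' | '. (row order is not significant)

After WHERE (2 rows):
orders.owner | orders.id | orders.name
dave | 6 | eve
carol | 7 | gina
After GROUP BY (2 rows):
orders.owner | n
dave | 1
carol | 1

== RESULT ==
orders.owner | n
dave | 1
carol | 1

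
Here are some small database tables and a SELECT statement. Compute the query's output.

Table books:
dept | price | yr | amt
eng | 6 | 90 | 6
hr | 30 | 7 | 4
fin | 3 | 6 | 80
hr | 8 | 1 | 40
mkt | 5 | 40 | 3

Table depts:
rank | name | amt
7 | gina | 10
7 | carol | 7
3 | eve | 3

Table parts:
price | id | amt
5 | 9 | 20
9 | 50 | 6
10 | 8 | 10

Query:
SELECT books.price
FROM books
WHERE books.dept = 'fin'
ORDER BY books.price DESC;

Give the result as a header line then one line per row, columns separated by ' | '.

== RESULT ==
books.price
3

Derivation:
After WHERE (1 rows):
books.dept | books.price | books.yr | books.amt
fin | 3 | 6 | 80
After SELECT (1 rows):
books.price
3
After ORDER BY (1 rows):
books.price
3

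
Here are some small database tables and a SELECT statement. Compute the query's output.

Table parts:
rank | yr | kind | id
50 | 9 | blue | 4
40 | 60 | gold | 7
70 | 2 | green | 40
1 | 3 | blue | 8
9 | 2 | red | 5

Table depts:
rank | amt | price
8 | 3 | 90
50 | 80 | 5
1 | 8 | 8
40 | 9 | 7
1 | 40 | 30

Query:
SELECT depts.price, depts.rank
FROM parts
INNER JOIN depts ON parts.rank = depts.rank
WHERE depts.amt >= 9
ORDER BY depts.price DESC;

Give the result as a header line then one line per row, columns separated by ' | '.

== RESULT ==
depts.price | depts.rank
30 | 1
7 | 40
5 | 50

Derivation:
After JOIN depts (4 rows):
parts.rank | parts.yr | parts.kind | parts.id | depts.rank | depts.amt | depts.price
50 | 9 | blue | 4 | 50 | 80 | 5
40 | 60 | gold | 7 | 40 | 9 | 7
1 | 3 | blue | 8 | 1 | 8 | 8
1 | 3 | blue | 8 | 1 | 40 | 30
After WHERE (3 rows):
parts.rank | parts.yr | parts.kind | parts.id | depts.rank | depts.amt | depts.price
50 | 9 | blue | 4 | 50 | 80 | 5
40 | 60 | gold | 7 | 40 | 9 | 7
1 | 3 | blue | 8 | 1 | 40 | 30
After SELECT (3 rows):
depts.price | depts.rank
5 | 50
7 | 40
30 | 1
After ORDER BY (3 rows):
depts.price | depts.rank
30 | 1
7 | 40
5 | 50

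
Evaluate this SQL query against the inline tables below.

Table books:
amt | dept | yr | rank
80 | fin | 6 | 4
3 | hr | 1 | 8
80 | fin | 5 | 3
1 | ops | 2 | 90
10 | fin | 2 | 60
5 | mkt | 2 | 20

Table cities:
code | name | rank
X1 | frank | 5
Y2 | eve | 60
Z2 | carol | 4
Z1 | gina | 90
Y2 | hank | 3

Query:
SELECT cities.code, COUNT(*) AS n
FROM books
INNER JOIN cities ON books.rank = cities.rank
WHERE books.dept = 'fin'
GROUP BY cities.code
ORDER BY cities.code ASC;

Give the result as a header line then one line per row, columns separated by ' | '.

After JOIN cities (4 rows):
books.amt | books.dept | books.yr | books.rank | cities.code | cities.name | cities.rank
80 | fin | 6 | 4 | Z2 | carol | 4
80 | fin | 5 | 3 | Y2 | hank | 3
1 | ops | 2 | 90 | Z1 | gina | 90
10 | fin | 2 | 60 | Y2 | eve | 60
After WHERE (3 rows):
books.amt | books.dept | books.yr | books.rank | cities.code | cities.name | cities.rank
80 | fin | 6 | 4 | Z2 | carol | 4
80 | fin | 5 | 3 | Y2 | hank | 3
10 | fin | 2 | 60 | Y2 | eve | 60
After GROUP BY (2 rows):
cities.code | n
Z2 | 1
Y2 | 2
After ORDER BY (2 rows):
cities.code | n
Y2 | 2
Z2 | 1

== RESULT ==
cities.code | n
Y2 | 2
Z2 | 1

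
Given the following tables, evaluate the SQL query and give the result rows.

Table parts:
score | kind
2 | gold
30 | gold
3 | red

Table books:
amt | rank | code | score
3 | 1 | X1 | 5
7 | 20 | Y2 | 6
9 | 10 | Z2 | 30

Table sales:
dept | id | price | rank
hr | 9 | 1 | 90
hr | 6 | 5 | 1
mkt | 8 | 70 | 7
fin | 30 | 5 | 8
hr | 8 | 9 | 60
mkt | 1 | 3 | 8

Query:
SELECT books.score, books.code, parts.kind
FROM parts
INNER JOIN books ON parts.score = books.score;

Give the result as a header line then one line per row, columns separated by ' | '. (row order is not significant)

After JOIN books (1 rows):
parts.score | parts.kind | books.amt | books.rank | books.code | books.score
30 | gold | 9 | 10 | Z2 | 30
After SELECT (1 rows):
books.score | books.code | parts.kind
30 | Z2 | gold

== RESULT ==
books.score | books.code | parts.kind
30 | Z2 | gold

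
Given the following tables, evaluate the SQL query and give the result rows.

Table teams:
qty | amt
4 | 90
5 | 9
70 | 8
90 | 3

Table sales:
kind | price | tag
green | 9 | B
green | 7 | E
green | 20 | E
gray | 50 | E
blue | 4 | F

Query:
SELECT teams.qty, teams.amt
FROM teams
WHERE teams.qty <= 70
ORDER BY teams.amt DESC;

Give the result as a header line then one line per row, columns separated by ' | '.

After WHERE (3 rows):
teams.qty | teams.amt
4 | 90
5 | 9
70 | 8
After SELECT (3 rows):
teams.qty | teams.amt
4 | 90
5 | 9
70 | 8
After ORDER BY (3 rows):
teams.qty | teams.amt
4 | 90
5 | 9
70 | 8

== RESULT ==
teams.qty | teams.amt
4 | 90
5 | 9
70 | 8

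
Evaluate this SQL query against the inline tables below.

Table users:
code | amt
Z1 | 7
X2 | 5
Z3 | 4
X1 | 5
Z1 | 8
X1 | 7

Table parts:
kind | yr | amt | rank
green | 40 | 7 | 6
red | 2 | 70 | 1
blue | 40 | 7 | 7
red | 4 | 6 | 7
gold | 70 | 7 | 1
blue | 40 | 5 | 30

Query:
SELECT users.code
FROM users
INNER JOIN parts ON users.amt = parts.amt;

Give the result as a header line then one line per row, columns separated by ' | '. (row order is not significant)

After JOIN parts (8 rows):
users.code | users.amt | parts.kind | parts.yr | parts.amt | parts.rank
Z1 | 7 | green | 40 | 7 | 6
Z1 | 7 | blue | 40 | 7 | 7
Z1 | 7 | gold | 70 | 7 | 1
X2 | 5 | blue | 40 | 5 | 30
X1 | 5 | blue | 40 | 5 | 30
X1 | 7 | green | 40 | 7 | 6
X1 | 7 | blue | 40 | 7 | 7
X1 | 7 | gold | 70 | 7 | 1
After SELECT (8 rows):
users.code
Z1
Z1
Z1
X2
X1
X1
X1
X1

== RESULT ==
users.code
Z1
Z1
Z1
X2
X1
X1
X1
X1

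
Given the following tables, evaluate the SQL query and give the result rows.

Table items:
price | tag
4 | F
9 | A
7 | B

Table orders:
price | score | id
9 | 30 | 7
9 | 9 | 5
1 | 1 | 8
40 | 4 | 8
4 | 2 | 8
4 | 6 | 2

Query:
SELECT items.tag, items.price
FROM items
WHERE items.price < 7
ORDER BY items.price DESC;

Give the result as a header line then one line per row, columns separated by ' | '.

After WHERE (1 rows):
items.price | items.tag
4 | F
After SELECT (1 rows):
items.tag | items.price
F | 4
After ORDER BY (1 rows):
items.tag | items.price
F | 4

== RESULT ==
items.tag | items.price
F | 4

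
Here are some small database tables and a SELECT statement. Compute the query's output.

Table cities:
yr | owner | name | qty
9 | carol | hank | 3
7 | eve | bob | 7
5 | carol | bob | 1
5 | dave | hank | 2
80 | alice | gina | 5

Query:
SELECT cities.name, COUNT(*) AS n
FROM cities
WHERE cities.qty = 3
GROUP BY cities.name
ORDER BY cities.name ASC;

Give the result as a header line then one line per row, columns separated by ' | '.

After WHERE (1 rows):
cities.yr | cities.owner | cities.name | cities.qty
9 | carol | hank | 3
After GROUP BY (1 rows):
cities.name | n
hank | 1
After ORDER BY (1 rows):
cities.name | n
hank | 1

== RESULT ==
cities.name | n
hank | 1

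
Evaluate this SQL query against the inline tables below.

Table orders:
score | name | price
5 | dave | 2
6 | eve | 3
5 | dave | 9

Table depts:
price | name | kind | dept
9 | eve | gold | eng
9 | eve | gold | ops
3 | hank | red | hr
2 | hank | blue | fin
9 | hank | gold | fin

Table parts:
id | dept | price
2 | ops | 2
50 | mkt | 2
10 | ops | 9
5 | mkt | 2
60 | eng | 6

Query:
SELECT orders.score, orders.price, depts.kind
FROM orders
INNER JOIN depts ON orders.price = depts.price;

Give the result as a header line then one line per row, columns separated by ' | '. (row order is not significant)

== RESULT ==
orders.score | orders.price | depts.kind
5 | 2 | blue
6 | 3 | red
5 | 9 | gold
5 | 9 | gold
5 | 9 | gold

Derivation:
After JOIN depts (5 rows):
orders.score | orders.name | orders.price | depts.price | depts.name | depts.kind | depts.dept
5 | dave | 2 | 2 | hank | blue | fin
6 | eve | 3 | 3 | hank | red | hr
5 | dave | 9 | 9 | eve | gold | eng
5 | dave | 9 | 9 | eve | gold | ops
5 | dave | 9 | 9 | hank | gold | fin
After SELECT (5 rows):
orders.score | orders.price | depts.kind
5 | 2 | blue
6 | 3 | red
5 | 9 | gold
5 | 9 | gold
5 | 9 | gold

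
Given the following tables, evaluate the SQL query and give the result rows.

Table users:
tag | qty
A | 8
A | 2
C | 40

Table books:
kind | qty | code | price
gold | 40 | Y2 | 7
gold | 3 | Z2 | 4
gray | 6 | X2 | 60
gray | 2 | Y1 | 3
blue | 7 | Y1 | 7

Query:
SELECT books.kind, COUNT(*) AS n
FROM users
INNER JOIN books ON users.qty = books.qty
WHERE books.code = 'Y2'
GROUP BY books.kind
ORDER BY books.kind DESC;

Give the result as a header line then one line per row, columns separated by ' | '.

After JOIN books (2 rows):
users.tag | users.qty | books.kind | books.qty | books.code | books.price
A | 2 | gray | 2 | Y1 | 3
C | 40 | gold | 40 | Y2 | 7
After WHERE (1 rows):
users.tag | users.qty | books.kind | books.qty | books.code | books.price
C | 40 | gold | 40 | Y2 | 7
After GROUP BY (1 rows):
books.kind | n
gold | 1
After ORDER BY (1 rows):
books.kind | n
gold | 1

== RESULT ==
books.kind | n
gold | 1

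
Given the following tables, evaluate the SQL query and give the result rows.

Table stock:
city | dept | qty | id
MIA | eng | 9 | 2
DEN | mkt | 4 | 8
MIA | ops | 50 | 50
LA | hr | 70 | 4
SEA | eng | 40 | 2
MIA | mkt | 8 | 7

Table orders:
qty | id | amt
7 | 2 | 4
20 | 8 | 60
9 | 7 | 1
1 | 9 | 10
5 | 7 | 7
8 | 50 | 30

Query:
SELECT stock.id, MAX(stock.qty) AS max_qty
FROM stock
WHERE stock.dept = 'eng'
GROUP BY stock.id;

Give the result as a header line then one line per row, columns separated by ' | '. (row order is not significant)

== RESULT ==
stock.id | max_qty
2 | 40

Derivation:
After WHERE (2 rows):
stock.city | stock.dept | stock.qty | stock.id
MIA | eng | 9 | 2
SEA | eng | 40 | 2
After GROUP BY (1 rows):
stock.id | max_qty
2 | 40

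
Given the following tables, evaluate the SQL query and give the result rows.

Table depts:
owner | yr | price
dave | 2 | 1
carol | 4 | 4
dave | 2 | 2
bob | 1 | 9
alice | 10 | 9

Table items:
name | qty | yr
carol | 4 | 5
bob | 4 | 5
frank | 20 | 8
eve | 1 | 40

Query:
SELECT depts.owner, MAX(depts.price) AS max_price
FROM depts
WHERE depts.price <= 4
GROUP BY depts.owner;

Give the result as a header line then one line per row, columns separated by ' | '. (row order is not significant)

== RESULT ==
depts.owner | max_price
dave | 2
carol | 4

Derivation:
After WHERE (3 rows):
depts.owner | depts.yr | depts.price
dave | 2 | 1
carol | 4 | 4
dave | 2 | 2
After GROUP BY (2 rows):
depts.owner | max_price
dave | 2
carol | 4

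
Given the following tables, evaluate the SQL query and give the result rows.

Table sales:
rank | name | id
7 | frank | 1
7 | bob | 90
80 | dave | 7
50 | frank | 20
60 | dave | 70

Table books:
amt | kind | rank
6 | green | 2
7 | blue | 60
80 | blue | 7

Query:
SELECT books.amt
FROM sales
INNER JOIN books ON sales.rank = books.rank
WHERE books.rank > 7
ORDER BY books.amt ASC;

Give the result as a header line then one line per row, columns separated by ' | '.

== RESULT ==
books.amt
7

Derivation:
After JOIN books (3 rows):
sales.rank | sales.name | sales.id | books.amt | books.kind | books.rank
7 | frank | 1 | 80 | blue | 7
7 | bob | 90 | 80 | blue | 7
60 | dave | 70 | 7 | blue | 60
After WHERE (1 rows):
sales.rank | sales.name | sales.id | books.amt | books.kind | books.rank
60 | dave | 70 | 7 | blue | 60
After SELECT (1 rows):
books.amt
7
After ORDER BY (1 rows):
books.amt
7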